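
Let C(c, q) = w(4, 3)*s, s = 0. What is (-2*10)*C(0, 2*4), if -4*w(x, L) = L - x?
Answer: 0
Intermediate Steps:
w(x, L) = -L/4 + x/4 (w(x, L) = -(L - x)/4 = -L/4 + x/4)
C(c, q) = 0 (C(c, q) = (-1/4*3 + (1/4)*4)*0 = (-3/4 + 1)*0 = (1/4)*0 = 0)
(-2*10)*C(0, 2*4) = -2*10*0 = -20*0 = 0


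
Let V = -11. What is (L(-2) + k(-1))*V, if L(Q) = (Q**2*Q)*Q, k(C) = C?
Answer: -165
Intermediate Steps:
L(Q) = Q**4 (L(Q) = Q**3*Q = Q**4)
(L(-2) + k(-1))*V = ((-2)**4 - 1)*(-11) = (16 - 1)*(-11) = 15*(-11) = -165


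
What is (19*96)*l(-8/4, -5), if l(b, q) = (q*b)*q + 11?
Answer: -71136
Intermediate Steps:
l(b, q) = 11 + b*q² (l(b, q) = (b*q)*q + 11 = b*q² + 11 = 11 + b*q²)
(19*96)*l(-8/4, -5) = (19*96)*(11 - 8/4*(-5)²) = 1824*(11 - 8*¼*25) = 1824*(11 - 2*25) = 1824*(11 - 50) = 1824*(-39) = -71136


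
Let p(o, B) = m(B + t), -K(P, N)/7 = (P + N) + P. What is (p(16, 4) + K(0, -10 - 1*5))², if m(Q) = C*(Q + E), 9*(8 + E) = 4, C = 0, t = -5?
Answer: 11025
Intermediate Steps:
E = -68/9 (E = -8 + (⅑)*4 = -8 + 4/9 = -68/9 ≈ -7.5556)
m(Q) = 0 (m(Q) = 0*(Q - 68/9) = 0*(-68/9 + Q) = 0)
K(P, N) = -14*P - 7*N (K(P, N) = -7*((P + N) + P) = -7*((N + P) + P) = -7*(N + 2*P) = -14*P - 7*N)
p(o, B) = 0
(p(16, 4) + K(0, -10 - 1*5))² = (0 + (-14*0 - 7*(-10 - 1*5)))² = (0 + (0 - 7*(-10 - 5)))² = (0 + (0 - 7*(-15)))² = (0 + (0 + 105))² = (0 + 105)² = 105² = 11025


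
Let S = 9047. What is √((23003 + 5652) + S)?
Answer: √37702 ≈ 194.17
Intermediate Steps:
√((23003 + 5652) + S) = √((23003 + 5652) + 9047) = √(28655 + 9047) = √37702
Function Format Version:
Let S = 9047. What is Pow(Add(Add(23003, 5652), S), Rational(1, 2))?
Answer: Pow(37702, Rational(1, 2)) ≈ 194.17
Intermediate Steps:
Pow(Add(Add(23003, 5652), S), Rational(1, 2)) = Pow(Add(Add(23003, 5652), 9047), Rational(1, 2)) = Pow(Add(28655, 9047), Rational(1, 2)) = Pow(37702, Rational(1, 2))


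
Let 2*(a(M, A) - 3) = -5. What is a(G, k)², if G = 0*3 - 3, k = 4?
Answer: ¼ ≈ 0.25000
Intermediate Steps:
G = -3 (G = 0 - 3 = -3)
a(M, A) = ½ (a(M, A) = 3 + (½)*(-5) = 3 - 5/2 = ½)
a(G, k)² = (½)² = ¼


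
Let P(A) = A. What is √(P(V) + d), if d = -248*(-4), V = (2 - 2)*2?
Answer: 4*√62 ≈ 31.496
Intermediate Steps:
V = 0 (V = 0*2 = 0)
d = 992
√(P(V) + d) = √(0 + 992) = √992 = 4*√62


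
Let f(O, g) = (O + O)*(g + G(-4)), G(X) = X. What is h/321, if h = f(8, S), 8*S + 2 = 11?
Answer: -46/321 ≈ -0.14330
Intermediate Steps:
S = 9/8 (S = -1/4 + (1/8)*11 = -1/4 + 11/8 = 9/8 ≈ 1.1250)
f(O, g) = 2*O*(-4 + g) (f(O, g) = (O + O)*(g - 4) = (2*O)*(-4 + g) = 2*O*(-4 + g))
h = -46 (h = 2*8*(-4 + 9/8) = 2*8*(-23/8) = -46)
h/321 = -46/321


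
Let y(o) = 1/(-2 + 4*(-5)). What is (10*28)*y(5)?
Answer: -140/11 ≈ -12.727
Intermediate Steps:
y(o) = -1/22 (y(o) = 1/(-2 - 20) = 1/(-22) = -1/22)
(10*28)*y(5) = (10*28)*(-1/22) = 280*(-1/22) = -140/11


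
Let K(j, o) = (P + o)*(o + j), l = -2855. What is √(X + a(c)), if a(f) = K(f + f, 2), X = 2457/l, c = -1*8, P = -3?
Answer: √107099615/2855 ≈ 3.6248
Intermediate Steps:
c = -8
X = -2457/2855 (X = 2457/(-2855) = 2457*(-1/2855) = -2457/2855 ≈ -0.86060)
K(j, o) = (-3 + o)*(j + o) (K(j, o) = (-3 + o)*(o + j) = (-3 + o)*(j + o))
a(f) = -2 - 2*f (a(f) = 2² - 3*(f + f) - 3*2 + (f + f)*2 = 4 - 6*f - 6 + (2*f)*2 = 4 - 6*f - 6 + 4*f = -2 - 2*f)
√(X + a(c)) = √(-2457/2855 + (-2 - 2*(-8))) = √(-2457/2855 + (-2 + 16)) = √(-2457/2855 + 14) = √(37513/2855) = √107099615/2855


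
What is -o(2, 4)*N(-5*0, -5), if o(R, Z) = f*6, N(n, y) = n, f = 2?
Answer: 0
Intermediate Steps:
o(R, Z) = 12 (o(R, Z) = 2*6 = 12)
-o(2, 4)*N(-5*0, -5) = -12*(-5*0) = -12*0 = -1*0 = 0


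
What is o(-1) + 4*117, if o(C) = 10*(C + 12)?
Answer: 578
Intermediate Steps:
o(C) = 120 + 10*C (o(C) = 10*(12 + C) = 120 + 10*C)
o(-1) + 4*117 = (120 + 10*(-1)) + 4*117 = (120 - 10) + 468 = 110 + 468 = 578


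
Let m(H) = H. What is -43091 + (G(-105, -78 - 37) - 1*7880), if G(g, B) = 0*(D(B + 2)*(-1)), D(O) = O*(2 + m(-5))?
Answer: -50971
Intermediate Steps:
D(O) = -3*O (D(O) = O*(2 - 5) = O*(-3) = -3*O)
G(g, B) = 0 (G(g, B) = 0*(-3*(B + 2)*(-1)) = 0*(-3*(2 + B)*(-1)) = 0*((-6 - 3*B)*(-1)) = 0*(6 + 3*B) = 0)
-43091 + (G(-105, -78 - 37) - 1*7880) = -43091 + (0 - 1*7880) = -43091 + (0 - 7880) = -43091 - 7880 = -50971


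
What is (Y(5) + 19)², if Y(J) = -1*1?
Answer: 324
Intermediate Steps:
Y(J) = -1
(Y(5) + 19)² = (-1 + 19)² = 18² = 324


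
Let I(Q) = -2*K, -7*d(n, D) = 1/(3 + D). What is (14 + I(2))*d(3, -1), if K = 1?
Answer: -6/7 ≈ -0.85714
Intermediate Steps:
d(n, D) = -1/(7*(3 + D))
I(Q) = -2 (I(Q) = -2*1 = -2)
(14 + I(2))*d(3, -1) = (14 - 2)*(-1/(21 + 7*(-1))) = 12*(-1/(21 - 7)) = 12*(-1/14) = -6/7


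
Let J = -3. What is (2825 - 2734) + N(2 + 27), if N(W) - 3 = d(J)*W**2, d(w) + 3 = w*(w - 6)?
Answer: 20278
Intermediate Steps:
d(w) = -3 + w*(-6 + w) (d(w) = -3 + w*(w - 6) = -3 + w*(-6 + w))
N(W) = 3 + 24*W**2 (N(W) = 3 + (-3 + (-3)**2 - 6*(-3))*W**2 = 3 + (-3 + 9 + 18)*W**2 = 3 + 24*W**2)
(2825 - 2734) + N(2 + 27) = (2825 - 2734) + (3 + 24*(2 + 27)**2) = 91 + (3 + 24*29**2) = 91 + (3 + 24*841) = 91 + (3 + 20184) = 91 + 20187 = 20278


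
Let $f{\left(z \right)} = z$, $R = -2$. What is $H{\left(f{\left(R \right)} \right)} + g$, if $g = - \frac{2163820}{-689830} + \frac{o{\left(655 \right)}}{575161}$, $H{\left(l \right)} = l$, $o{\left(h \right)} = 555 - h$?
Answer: $\frac{45094926676}{39676331263} \approx 1.1366$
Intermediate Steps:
$g = \frac{124447589202}{39676331263}$ ($g = - \frac{2163820}{-689830} + \frac{555 - 655}{575161} = \left(-2163820\right) \left(- \frac{1}{689830}\right) + \left(555 - 655\right) \frac{1}{575161} = \frac{216382}{68983} - \frac{100}{575161} = \frac{124447589202}{39676331263} \approx 3.1366$)
$H{\left(f{\left(R \right)} \right)} + g = -2 + \frac{124447589202}{39676331263} = \frac{45094926676}{39676331263}$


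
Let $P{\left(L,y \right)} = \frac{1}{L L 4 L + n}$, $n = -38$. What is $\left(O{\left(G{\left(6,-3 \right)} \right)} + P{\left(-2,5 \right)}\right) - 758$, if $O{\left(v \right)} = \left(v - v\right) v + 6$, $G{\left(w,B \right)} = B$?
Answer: $- \frac{52641}{70} \approx -752.01$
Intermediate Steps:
$O{\left(v \right)} = 6$ ($O{\left(v \right)} = 0 v + 6 = 0 + 6 = 6$)
$P{\left(L,y \right)} = \frac{1}{-38 + 4 L^{3}}$ ($P{\left(L,y \right)} = \frac{1}{L L 4 L - 38} = \frac{1}{L 4 L L - 38} = \frac{1}{4 L^{2} L - 38} = \frac{1}{4 L^{3} - 38} = \frac{1}{-38 + 4 L^{3}}$)
$\left(O{\left(G{\left(6,-3 \right)} \right)} + P{\left(-2,5 \right)}\right) - 758 = \left(6 + \frac{1}{2 \left(-19 + 2 \left(-2\right)^{3}\right)}\right) - 758 = \left(6 + \frac{1}{2 \left(-19 + 2 \left(-8\right)\right)}\right) - 758 = \left(6 + \frac{1}{2 \left(-19 - 16\right)}\right) - 758 = \left(6 + \frac{1}{2 \left(-35\right)}\right) - 758 = \left(6 + \frac{1}{2} \left(- \frac{1}{35}\right)\right) - 758 = \left(6 - \frac{1}{70}\right) - 758 = \frac{419}{70} - 758 = - \frac{52641}{70}$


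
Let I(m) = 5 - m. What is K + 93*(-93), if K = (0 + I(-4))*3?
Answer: -8622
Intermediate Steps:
K = 27 (K = (0 + (5 - 1*(-4)))*3 = (0 + (5 + 4))*3 = (0 + 9)*3 = 9*3 = 27)
K + 93*(-93) = 27 + 93*(-93) = 27 - 8649 = -8622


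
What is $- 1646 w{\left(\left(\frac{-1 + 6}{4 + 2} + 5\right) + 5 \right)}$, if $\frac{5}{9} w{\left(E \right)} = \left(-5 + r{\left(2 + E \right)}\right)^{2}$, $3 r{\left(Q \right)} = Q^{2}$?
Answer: $- \frac{23901007183}{3240} \approx -7.3769 \cdot 10^{6}$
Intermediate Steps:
$r{\left(Q \right)} = \frac{Q^{2}}{3}$
$w{\left(E \right)} = \frac{9 \left(-5 + \frac{\left(2 + E\right)^{2}}{3}\right)^{2}}{5}$
$- 1646 w{\left(\left(\frac{-1 + 6}{4 + 2} + 5\right) + 5 \right)} = - 1646 \frac{\left(-15 + \left(2 + \left(\left(\frac{-1 + 6}{4 + 2} + 5\right) + 5\right)\right)^{2}\right)^{2}}{5} = - 1646 \frac{\left(-15 + \left(2 + \left(\left(\frac{5}{6} + 5\right) + 5\right)\right)^{2}\right)^{2}}{5} = - 1646 \frac{\left(-15 + \left(2 + \left(\frac{35}{6} + 5\right)\right)^{2}\right)^{2}}{5} = - 1646 \frac{\left(-15 + \left(2 + \frac{65}{6}\right)^{2}\right)^{2}}{5} = - 1646 \frac{\left(-15 + \left(\frac{77}{6}\right)^{2}\right)^{2}}{5} = - 1646 \frac{\left(-15 + \frac{5929}{36}\right)^{2}}{5} = - 1646 \frac{\left(\frac{5389}{36}\right)^{2}}{5} = - 1646 \cdot \frac{1}{5} \cdot \frac{29041321}{1296} = \left(-1646\right) \frac{29041321}{6480} = - \frac{23901007183}{3240}$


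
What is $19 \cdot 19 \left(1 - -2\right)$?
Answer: $1083$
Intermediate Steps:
$19 \cdot 19 \left(1 - -2\right) = 361 \left(1 + 2\right) = 361 \cdot 3 = 1083$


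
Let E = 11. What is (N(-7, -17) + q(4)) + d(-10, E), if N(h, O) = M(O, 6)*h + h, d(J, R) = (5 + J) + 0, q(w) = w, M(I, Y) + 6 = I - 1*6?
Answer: 195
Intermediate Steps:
M(I, Y) = -12 + I (M(I, Y) = -6 + (I - 1*6) = -6 + (I - 6) = -6 + (-6 + I) = -12 + I)
d(J, R) = 5 + J
N(h, O) = h + h*(-12 + O) (N(h, O) = (-12 + O)*h + h = h*(-12 + O) + h = h + h*(-12 + O))
(N(-7, -17) + q(4)) + d(-10, E) = (-7*(-11 - 17) + 4) + (5 - 10) = (-7*(-28) + 4) - 5 = (196 + 4) - 5 = 200 - 5 = 195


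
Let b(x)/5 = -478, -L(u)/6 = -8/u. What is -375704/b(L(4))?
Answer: 187852/1195 ≈ 157.20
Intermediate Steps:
L(u) = 48/u (L(u) = -(-48)/u = 48/u)
b(x) = -2390 (b(x) = 5*(-478) = -2390)
-375704/b(L(4)) = -375704/(-2390) = -375704*(-1/2390) = 187852/1195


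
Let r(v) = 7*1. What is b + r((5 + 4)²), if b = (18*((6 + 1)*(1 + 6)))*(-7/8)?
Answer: -3059/4 ≈ -764.75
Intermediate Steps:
r(v) = 7
b = -3087/4 (b = (18*(7*7))*(-7*⅛) = (18*49)*(-7/8) = 882*(-7/8) = -3087/4 ≈ -771.75)
b + r((5 + 4)²) = -3087/4 + 7 = -3059/4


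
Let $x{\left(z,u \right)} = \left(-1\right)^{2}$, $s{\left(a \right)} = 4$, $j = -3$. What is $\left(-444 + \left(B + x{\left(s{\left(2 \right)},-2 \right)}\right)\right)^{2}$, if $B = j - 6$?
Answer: $204304$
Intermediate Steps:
$B = -9$ ($B = -3 - 6 = -9$)
$x{\left(z,u \right)} = 1$
$\left(-444 + \left(B + x{\left(s{\left(2 \right)},-2 \right)}\right)\right)^{2} = \left(-444 + \left(-9 + 1\right)\right)^{2} = \left(-444 - 8\right)^{2} = \left(-452\right)^{2} = 204304$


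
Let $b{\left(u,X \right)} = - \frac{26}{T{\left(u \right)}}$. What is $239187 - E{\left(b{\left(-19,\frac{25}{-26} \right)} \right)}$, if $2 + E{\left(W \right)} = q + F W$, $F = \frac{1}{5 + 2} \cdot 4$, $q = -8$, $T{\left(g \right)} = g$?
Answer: $\frac{31813097}{133} \approx 2.392 \cdot 10^{5}$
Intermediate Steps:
$b{\left(u,X \right)} = - \frac{26}{u}$
$F = \frac{4}{7}$ ($F = \frac{1}{7} \cdot 4 = \frac{4}{7} \approx 0.57143$)
$E{\left(W \right)} = -10 + \frac{4 W}{7}$ ($E{\left(W \right)} = -2 + \left(-8 + \frac{4 W}{7}\right) = -10 + \frac{4 W}{7}$)
$239187 - E{\left(b{\left(-19,\frac{25}{-26} \right)} \right)} = 239187 - \left(-10 + \frac{4 \left(- \frac{26}{-19}\right)}{7}\right) = 239187 - \left(-10 + \frac{4 \left(\left(-26\right) \left(- \frac{1}{19}\right)\right)}{7}\right) = 239187 - \left(-10 + \frac{4}{7} \cdot \frac{26}{19}\right) = 239187 - \left(-10 + \frac{104}{133}\right) = 239187 - - \frac{1226}{133} = 239187 + \frac{1226}{133} = \frac{31813097}{133}$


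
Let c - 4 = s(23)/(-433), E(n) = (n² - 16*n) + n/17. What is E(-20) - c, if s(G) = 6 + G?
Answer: 5262309/7361 ≈ 714.89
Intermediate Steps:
E(n) = n² - 271*n/17 (E(n) = (n² - 16*n) + n*(1/17) = (n² - 16*n) + n/17 = n² - 271*n/17)
c = 1703/433 (c = 4 + (6 + 23)/(-433) = 4 + 29*(-1/433) = 4 - 29/433 = 1703/433 ≈ 3.9330)
E(-20) - c = (1/17)*(-20)*(-271 + 17*(-20)) - 1*1703/433 = (1/17)*(-20)*(-271 - 340) - 1703/433 = (1/17)*(-20)*(-611) - 1703/433 = 12220/17 - 1703/433 = 5262309/7361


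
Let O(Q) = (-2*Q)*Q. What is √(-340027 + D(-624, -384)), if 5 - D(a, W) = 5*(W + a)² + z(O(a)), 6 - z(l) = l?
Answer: 10*I*√61991 ≈ 2489.8*I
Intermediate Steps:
O(Q) = -2*Q²
z(l) = 6 - l
D(a, W) = -1 - 5*(W + a)² - 2*a² (D(a, W) = 5 - (5*(W + a)² + (6 - (-2)*a²)) = 5 - (5*(W + a)² + (6 + 2*a²)) = 5 - (6 + 2*a² + 5*(W + a)²) = 5 + (-6 - 5*(W + a)² - 2*a²) = -1 - 5*(W + a)² - 2*a²)
√(-340027 + D(-624, -384)) = √(-340027 + (-1 - 5*(-384 - 624)² - 2*(-624)²)) = √(-340027 + (-1 - 5*(-1008)² - 2*389376)) = √(-340027 + (-1 - 5*1016064 - 778752)) = √(-340027 + (-1 - 5080320 - 778752)) = √(-340027 - 5859073) = √(-6199100) = 10*I*√61991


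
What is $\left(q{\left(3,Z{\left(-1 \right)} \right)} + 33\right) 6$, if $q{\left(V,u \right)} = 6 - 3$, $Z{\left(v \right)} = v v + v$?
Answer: $216$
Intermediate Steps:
$Z{\left(v \right)} = v + v^{2}$ ($Z{\left(v \right)} = v^{2} + v = v + v^{2}$)
$q{\left(V,u \right)} = 3$ ($q{\left(V,u \right)} = 6 - 3 = 3$)
$\left(q{\left(3,Z{\left(-1 \right)} \right)} + 33\right) 6 = \left(3 + 33\right) 6 = 36 \cdot 6 = 216$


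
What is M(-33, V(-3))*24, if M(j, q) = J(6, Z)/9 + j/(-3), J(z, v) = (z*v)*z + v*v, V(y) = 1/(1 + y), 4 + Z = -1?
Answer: -448/3 ≈ -149.33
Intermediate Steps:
Z = -5 (Z = -4 - 1 = -5)
J(z, v) = v² + v*z² (J(z, v) = (v*z)*z + v² = v*z² + v² = v² + v*z²)
M(j, q) = -155/9 - j/3 (M(j, q) = -5*(-5 + 6²)/9 + j/(-3) = -5*(-5 + 36)*(⅑) + j*(-⅓) = -5*31*(⅑) - j/3 = -155*⅑ - j/3 = -155/9 - j/3)
M(-33, V(-3))*24 = (-155/9 - ⅓*(-33))*24 = (-155/9 + 11)*24 = -56/9*24 = -448/3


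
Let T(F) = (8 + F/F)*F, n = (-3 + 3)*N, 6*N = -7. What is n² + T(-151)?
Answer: -1359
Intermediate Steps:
N = -7/6 (N = (⅙)*(-7) = -7/6 ≈ -1.1667)
n = 0 (n = (-3 + 3)*(-7/6) = 0*(-7/6) = 0)
T(F) = 9*F (T(F) = (8 + 1)*F = 9*F)
n² + T(-151) = 0² + 9*(-151) = 0 - 1359 = -1359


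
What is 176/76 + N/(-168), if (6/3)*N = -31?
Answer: 15373/6384 ≈ 2.4081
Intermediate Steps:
N = -31/2 (N = (½)*(-31) = -31/2 ≈ -15.500)
176/76 + N/(-168) = 176/76 - 31/2/(-168) = 176*(1/76) - 31/2*(-1/168) = 44/19 + 31/336 = 15373/6384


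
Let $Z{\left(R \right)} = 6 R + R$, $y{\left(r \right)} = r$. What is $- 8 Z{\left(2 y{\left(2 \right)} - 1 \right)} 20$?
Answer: $-3360$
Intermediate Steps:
$Z{\left(R \right)} = 7 R$
$- 8 Z{\left(2 y{\left(2 \right)} - 1 \right)} 20 = - 8 \cdot 7 \left(2 \cdot 2 - 1\right) 20 = - 8 \cdot 7 \left(4 - 1\right) 20 = - 8 \cdot 7 \cdot 3 \cdot 20 = \left(-8\right) 21 \cdot 20 = \left(-168\right) 20 = -3360$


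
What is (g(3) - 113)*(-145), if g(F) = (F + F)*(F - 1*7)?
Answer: 19865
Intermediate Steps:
g(F) = 2*F*(-7 + F) (g(F) = (2*F)*(F - 7) = (2*F)*(-7 + F) = 2*F*(-7 + F))
(g(3) - 113)*(-145) = (2*3*(-7 + 3) - 113)*(-145) = (2*3*(-4) - 113)*(-145) = (-24 - 113)*(-145) = -137*(-145) = 19865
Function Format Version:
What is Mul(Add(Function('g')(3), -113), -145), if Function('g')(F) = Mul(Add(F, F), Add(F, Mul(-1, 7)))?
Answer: 19865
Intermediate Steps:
Function('g')(F) = Mul(2, F, Add(-7, F)) (Function('g')(F) = Mul(Mul(2, F), Add(F, -7)) = Mul(Mul(2, F), Add(-7, F)) = Mul(2, F, Add(-7, F)))
Mul(Add(Function('g')(3), -113), -145) = Mul(Add(Mul(2, 3, Add(-7, 3)), -113), -145) = Mul(Add(Mul(2, 3, -4), -113), -145) = Mul(Add(-24, -113), -145) = Mul(-137, -145) = 19865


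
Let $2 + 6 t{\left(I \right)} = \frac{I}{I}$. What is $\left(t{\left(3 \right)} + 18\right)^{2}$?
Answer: $\frac{11449}{36} \approx 318.03$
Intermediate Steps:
$t{\left(I \right)} = - \frac{1}{6}$ ($t{\left(I \right)} = - \frac{1}{3} + \frac{I \frac{1}{I}}{6} = - \frac{1}{3} + \frac{1}{6} \cdot 1 = - \frac{1}{3} + \frac{1}{6} = - \frac{1}{6}$)
$\left(t{\left(3 \right)} + 18\right)^{2} = \left(- \frac{1}{6} + 18\right)^{2} = \left(\frac{107}{6}\right)^{2} = \frac{11449}{36}$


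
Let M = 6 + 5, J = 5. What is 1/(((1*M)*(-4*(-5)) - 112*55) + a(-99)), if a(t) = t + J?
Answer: -1/6034 ≈ -0.00016573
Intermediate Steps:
M = 11
a(t) = 5 + t (a(t) = t + 5 = 5 + t)
1/(((1*M)*(-4*(-5)) - 112*55) + a(-99)) = 1/(((1*11)*(-4*(-5)) - 112*55) + (5 - 99)) = 1/((11*20 - 6160) - 94) = 1/((220 - 6160) - 94) = 1/(-5940 - 94) = 1/(-6034) = -1/6034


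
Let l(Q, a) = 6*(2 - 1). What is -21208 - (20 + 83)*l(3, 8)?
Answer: -21826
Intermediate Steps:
l(Q, a) = 6 (l(Q, a) = 6*1 = 6)
-21208 - (20 + 83)*l(3, 8) = -21208 - (20 + 83)*6 = -21208 - 103*6 = -21208 - 1*618 = -21208 - 618 = -21826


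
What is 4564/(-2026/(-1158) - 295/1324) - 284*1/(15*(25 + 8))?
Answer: 247363707956/82764495 ≈ 2988.8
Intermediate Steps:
4564/(-2026/(-1158) - 295/1324) - 284*1/(15*(25 + 8)) = 4564/(-2026*(-1/1158) - 295*1/1324) - 284/(33*15) = 4564/(1013/579 - 295/1324) - 284/495 = 4564/(1170407/766596) - 284*1/495 = 4564*(766596/1170407) - 284/495 = 499820592/167201 - 284/495 = 247363707956/82764495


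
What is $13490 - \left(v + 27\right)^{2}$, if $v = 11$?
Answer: $12046$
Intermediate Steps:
$13490 - \left(v + 27\right)^{2} = 13490 - \left(11 + 27\right)^{2} = 13490 - 38^{2} = 13490 - 1444 = 12046$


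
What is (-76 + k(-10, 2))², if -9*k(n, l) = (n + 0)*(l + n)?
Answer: 583696/81 ≈ 7206.1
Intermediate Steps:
k(n, l) = -n*(l + n)/9 (k(n, l) = -(n + 0)*(l + n)/9 = -n*(l + n)/9)
(-76 + k(-10, 2))² = (-76 - ⅑*(-10)*(2 - 10))² = (-76 - ⅑*(-10)*(-8))² = (-76 - 80/9)² = (-764/9)² = 583696/81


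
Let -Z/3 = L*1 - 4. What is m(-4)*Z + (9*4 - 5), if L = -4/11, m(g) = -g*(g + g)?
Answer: -4267/11 ≈ -387.91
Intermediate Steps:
m(g) = -2*g² (m(g) = -g*2*g = -2*g²)
L = -4/11 (L = -4*1/11 = -4/11 ≈ -0.36364)
Z = 144/11 (Z = -3*(-4/11*1 - 4) = -3*(-4/11 - 4) = -3*(-48/11) = 144/11 ≈ 13.091)
m(-4)*Z + (9*4 - 5) = -2*(-4)²*(144/11) + (9*4 - 5) = -2*16*(144/11) + (36 - 5) = -32*144/11 + 31 = -4608/11 + 31 = -4267/11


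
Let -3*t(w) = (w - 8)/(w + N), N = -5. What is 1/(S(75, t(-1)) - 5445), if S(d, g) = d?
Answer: -1/5370 ≈ -0.00018622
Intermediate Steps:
t(w) = -(-8 + w)/(3*(-5 + w)) (t(w) = -(w - 8)/(3*(w - 5)) = -(-8 + w)/(3*(-5 + w)))
1/(S(75, t(-1)) - 5445) = 1/(75 - 5445) = 1/(-5370) = -1/5370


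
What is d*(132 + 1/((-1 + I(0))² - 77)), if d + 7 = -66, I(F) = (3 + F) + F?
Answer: -9635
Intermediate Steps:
I(F) = 3 + 2*F
d = -73 (d = -7 - 66 = -73)
d*(132 + 1/((-1 + I(0))² - 77)) = -73*(132 + 1/((-1 + (3 + 2*0))² - 77)) = -73*(132 + 1/((-1 + (3 + 0))² - 77)) = -73*(132 + 1/((-1 + 3)² - 77)) = -73*(132 + 1/(2² - 77)) = -73*(132 + 1/(4 - 77)) = -73*(132 + 1/(-73)) = -73*(132 - 1/73) = -73*9635/73 = -9635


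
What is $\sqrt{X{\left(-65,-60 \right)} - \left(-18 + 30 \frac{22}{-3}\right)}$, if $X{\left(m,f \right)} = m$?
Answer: $\sqrt{173} \approx 13.153$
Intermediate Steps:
$\sqrt{X{\left(-65,-60 \right)} - \left(-18 + 30 \frac{22}{-3}\right)} = \sqrt{-65 - \left(-18 + 30 \frac{22}{-3}\right)} = \sqrt{-65 - \left(-18 + 30 \cdot 22 \left(- \frac{1}{3}\right)\right)} = \sqrt{-65 + \left(\left(-30\right) \left(- \frac{22}{3}\right) + 18\right)} = \sqrt{-65 + \left(220 + 18\right)} = \sqrt{-65 + 238} = \sqrt{173}$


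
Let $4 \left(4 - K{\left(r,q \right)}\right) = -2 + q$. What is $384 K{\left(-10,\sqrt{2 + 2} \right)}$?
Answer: $1536$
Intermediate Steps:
$K{\left(r,q \right)} = \frac{9}{2} - \frac{q}{4}$ ($K{\left(r,q \right)} = 4 - \frac{-2 + q}{4} = 4 - \left(- \frac{1}{2} + \frac{q}{4}\right) = \frac{9}{2} - \frac{q}{4}$)
$384 K{\left(-10,\sqrt{2 + 2} \right)} = 384 \left(\frac{9}{2} - \frac{\sqrt{2 + 2}}{4}\right) = 384 \left(\frac{9}{2} - \frac{\sqrt{4}}{4}\right) = 384 \left(\frac{9}{2} - \frac{1}{2}\right) = 384 \cdot 4 = 1536$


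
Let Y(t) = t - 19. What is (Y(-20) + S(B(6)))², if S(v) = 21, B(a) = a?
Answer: 324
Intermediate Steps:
Y(t) = -19 + t
(Y(-20) + S(B(6)))² = ((-19 - 20) + 21)² = (-39 + 21)² = (-18)² = 324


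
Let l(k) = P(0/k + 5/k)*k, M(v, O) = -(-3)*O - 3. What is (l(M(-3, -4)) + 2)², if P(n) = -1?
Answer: 289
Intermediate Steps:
M(v, O) = -3 + 3*O (M(v, O) = 3*O - 3 = -3 + 3*O)
l(k) = -k
(l(M(-3, -4)) + 2)² = (-(-3 + 3*(-4)) + 2)² = (-(-3 - 12) + 2)² = (-1*(-15) + 2)² = (15 + 2)² = 17² = 289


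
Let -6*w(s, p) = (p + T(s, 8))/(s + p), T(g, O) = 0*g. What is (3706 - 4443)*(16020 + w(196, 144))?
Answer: -1003568478/85 ≈ -1.1807e+7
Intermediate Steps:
T(g, O) = 0
w(s, p) = -p/(6*(p + s)) (w(s, p) = -(p + 0)/(6*(s + p)) = -p/(6*(p + s)))
(3706 - 4443)*(16020 + w(196, 144)) = (3706 - 4443)*(16020 - 1*144/(6*144 + 6*196)) = -737*(16020 - 1*144/(864 + 1176)) = -737*(16020 - 1*144/2040) = -737*(16020 - 1*144*1/2040) = -737*(16020 - 6/85) = -737*1361694/85 = -1003568478/85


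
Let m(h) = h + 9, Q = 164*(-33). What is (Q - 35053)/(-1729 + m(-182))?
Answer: 40465/1902 ≈ 21.275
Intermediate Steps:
Q = -5412
m(h) = 9 + h
(Q - 35053)/(-1729 + m(-182)) = (-5412 - 35053)/(-1729 + (9 - 182)) = -40465/(-1729 - 173) = -40465/(-1902) = -40465*(-1/1902) = 40465/1902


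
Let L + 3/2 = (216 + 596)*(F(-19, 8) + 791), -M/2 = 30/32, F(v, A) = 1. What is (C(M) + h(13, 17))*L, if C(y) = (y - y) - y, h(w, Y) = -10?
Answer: -83603325/16 ≈ -5.2252e+6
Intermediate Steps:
M = -15/8 (M = -60/32 = -2*15/16 = -15/8 ≈ -1.8750)
C(y) = -y (C(y) = 0 - y = -y)
L = 1286205/2 (L = -3/2 + (216 + 596)*(1 + 791) = -3/2 + 812*792 = -3/2 + 643104 = 1286205/2 ≈ 6.4310e+5)
(C(M) + h(13, 17))*L = (-1*(-15/8) - 10)*(1286205/2) = (15/8 - 10)*(1286205/2) = -65/8*1286205/2 = -83603325/16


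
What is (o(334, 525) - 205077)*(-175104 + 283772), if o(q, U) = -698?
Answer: -22361157700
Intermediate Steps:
(o(334, 525) - 205077)*(-175104 + 283772) = (-698 - 205077)*(-175104 + 283772) = -205775*108668 = -22361157700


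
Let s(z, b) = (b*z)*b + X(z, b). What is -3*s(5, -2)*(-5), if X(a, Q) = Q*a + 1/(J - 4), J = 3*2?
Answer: 315/2 ≈ 157.50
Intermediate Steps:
J = 6
X(a, Q) = 1/2 + Q*a (X(a, Q) = Q*a + 1/(6 - 4) = Q*a + 1/2 = 1/2 + Q*a)
s(z, b) = 1/2 + b*z + z*b**2 (s(z, b) = (b*z)*b + (1/2 + b*z) = z*b**2 + (1/2 + b*z) = 1/2 + b*z + z*b**2)
-3*s(5, -2)*(-5) = -3*(1/2 - 2*5 + 5*(-2)**2)*(-5) = -3*(1/2 - 10 + 5*4)*(-5) = -3*(1/2 - 10 + 20)*(-5) = -3*21/2*(-5) = -63/2*(-5) = 315/2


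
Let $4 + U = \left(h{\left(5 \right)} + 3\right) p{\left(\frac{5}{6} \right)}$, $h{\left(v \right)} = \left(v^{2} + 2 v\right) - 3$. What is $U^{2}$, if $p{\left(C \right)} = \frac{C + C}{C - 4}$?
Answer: $\frac{181476}{361} \approx 502.7$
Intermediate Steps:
$h{\left(v \right)} = -3 + v^{2} + 2 v$
$p{\left(C \right)} = \frac{2 C}{-4 + C}$
$U = - \frac{426}{19}$ ($U = -4 + \left(\left(-3 + 5^{2} + 2 \cdot 5\right) + 3\right) \frac{2 \cdot \frac{5}{6}}{-4 + \frac{5}{6}} = -4 + \left(\left(-3 + 25 + 10\right) + 3\right) \frac{2 \cdot 5 \cdot \frac{1}{6}}{-4 + 5 \cdot \frac{1}{6}} = -4 + \left(32 + 3\right) 2 \cdot \frac{5}{6} \frac{1}{-4 + \frac{5}{6}} = -4 + 35 \cdot 2 \cdot \frac{5}{6} \frac{1}{- \frac{19}{6}} = -4 + 35 \cdot 2 \cdot \frac{5}{6} \left(- \frac{6}{19}\right) = -4 + 35 \left(- \frac{10}{19}\right) = -4 - \frac{350}{19} = - \frac{426}{19} \approx -22.421$)
$U^{2} = \left(- \frac{426}{19}\right)^{2} = \frac{181476}{361}$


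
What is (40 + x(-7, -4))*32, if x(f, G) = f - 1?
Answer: 1024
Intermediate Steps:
x(f, G) = -1 + f
(40 + x(-7, -4))*32 = (40 + (-1 - 7))*32 = (40 - 8)*32 = 32*32 = 1024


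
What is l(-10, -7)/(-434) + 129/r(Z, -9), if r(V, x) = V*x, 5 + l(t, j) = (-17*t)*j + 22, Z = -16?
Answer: 37483/10416 ≈ 3.5986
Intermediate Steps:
l(t, j) = 17 - 17*j*t (l(t, j) = -5 + ((-17*t)*j + 22) = -5 + (-17*j*t + 22) = -5 + (22 - 17*j*t) = 17 - 17*j*t)
l(-10, -7)/(-434) + 129/r(Z, -9) = (17 - 17*(-7)*(-10))/(-434) + 129/((-16*(-9))) = (17 - 1190)*(-1/434) + 129/144 = -1173*(-1/434) + 129*(1/144) = 1173/434 + 43/48 = 37483/10416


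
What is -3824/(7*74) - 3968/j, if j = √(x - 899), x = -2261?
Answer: -1912/259 + 992*I*√790/395 ≈ -7.3822 + 70.588*I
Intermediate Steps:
j = 2*I*√790 (j = √(-2261 - 899) = √(-3160) = 2*I*√790 ≈ 56.214*I)
-3824/(7*74) - 3968/j = -3824/(7*74) - 3968*(-I*√790/1580) = -3824/518 - (-992)*I*√790/395 = -3824*1/518 + 992*I*√790/395 = -1912/259 + 992*I*√790/395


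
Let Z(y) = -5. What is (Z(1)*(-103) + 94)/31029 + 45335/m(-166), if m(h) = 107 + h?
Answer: -468887928/610237 ≈ -768.37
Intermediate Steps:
(Z(1)*(-103) + 94)/31029 + 45335/m(-166) = (-5*(-103) + 94)/31029 + 45335/(107 - 166) = (515 + 94)*(1/31029) + 45335/(-59) = 609*(1/31029) + 45335*(-1/59) = 203/10343 - 45335/59 = -468887928/610237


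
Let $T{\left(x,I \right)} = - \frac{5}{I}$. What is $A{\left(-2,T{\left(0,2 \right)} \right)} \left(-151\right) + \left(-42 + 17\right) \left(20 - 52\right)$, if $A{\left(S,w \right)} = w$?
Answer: $\frac{2355}{2} \approx 1177.5$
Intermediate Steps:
$A{\left(-2,T{\left(0,2 \right)} \right)} \left(-151\right) + \left(-42 + 17\right) \left(20 - 52\right) = - \frac{5}{2} \left(-151\right) + \left(-42 + 17\right) \left(20 - 52\right) = \left(-5\right) \frac{1}{2} \left(-151\right) - -800 = \left(- \frac{5}{2}\right) \left(-151\right) + 800 = \frac{755}{2} + 800 = \frac{2355}{2}$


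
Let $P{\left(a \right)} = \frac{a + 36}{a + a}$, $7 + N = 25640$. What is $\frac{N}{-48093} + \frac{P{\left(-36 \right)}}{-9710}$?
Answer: $- \frac{25633}{48093} \approx -0.53299$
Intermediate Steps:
$N = 25633$ ($N = -7 + 25640 = 25633$)
$P{\left(a \right)} = \frac{36 + a}{2 a}$
$\frac{N}{-48093} + \frac{P{\left(-36 \right)}}{-9710} = \frac{25633}{-48093} + \frac{\frac{1}{2} \frac{1}{-36} \left(36 - 36\right)}{-9710} = 25633 \left(- \frac{1}{48093}\right) + \frac{1}{2} \left(- \frac{1}{36}\right) 0 \left(- \frac{1}{9710}\right) = - \frac{25633}{48093} + 0 \left(- \frac{1}{9710}\right) = - \frac{25633}{48093} + 0 = - \frac{25633}{48093}$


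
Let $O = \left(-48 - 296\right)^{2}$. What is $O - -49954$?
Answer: $168290$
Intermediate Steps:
$O = 118336$ ($O = \left(-344\right)^{2} = 118336$)
$O - -49954 = 118336 - -49954 = 118336 + 49954 = 168290$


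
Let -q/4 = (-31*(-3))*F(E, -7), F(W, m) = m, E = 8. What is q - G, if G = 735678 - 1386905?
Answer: 653831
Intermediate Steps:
q = 2604 (q = -4*(-31*(-3))*(-7) = -372*(-7) = -4*(-651) = 2604)
G = -651227
q - G = 2604 - 1*(-651227) = 2604 + 651227 = 653831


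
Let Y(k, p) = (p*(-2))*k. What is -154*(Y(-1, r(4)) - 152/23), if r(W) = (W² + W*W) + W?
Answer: -231616/23 ≈ -10070.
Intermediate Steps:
r(W) = W + 2*W² (r(W) = (W² + W²) + W = 2*W² + W = W + 2*W²)
Y(k, p) = -2*k*p (Y(k, p) = (-2*p)*k = -2*k*p)
-154*(Y(-1, r(4)) - 152/23) = -154*(-2*(-1)*4*(1 + 2*4) - 152/23) = -154*(-2*(-1)*4*(1 + 8) - 152*1/23) = -154*(-2*(-1)*4*9 - 152/23) = -154*(-2*(-1)*36 - 152/23) = -154*(72 - 152/23) = -154*1504/23 = -231616/23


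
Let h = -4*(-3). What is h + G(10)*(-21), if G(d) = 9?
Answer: -177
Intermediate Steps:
h = 12
h + G(10)*(-21) = 12 + 9*(-21) = 12 - 189 = -177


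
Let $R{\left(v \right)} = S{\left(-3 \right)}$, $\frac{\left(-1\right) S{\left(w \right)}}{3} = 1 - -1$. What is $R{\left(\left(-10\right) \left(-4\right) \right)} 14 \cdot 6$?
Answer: $-504$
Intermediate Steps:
$S{\left(w \right)} = -6$ ($S{\left(w \right)} = - 3 \left(1 - -1\right) = - 3 \left(1 + 1\right) = \left(-3\right) 2 = -6$)
$R{\left(v \right)} = -6$
$R{\left(\left(-10\right) \left(-4\right) \right)} 14 \cdot 6 = - 6 \cdot 14 \cdot 6 = \left(-6\right) 84 = -504$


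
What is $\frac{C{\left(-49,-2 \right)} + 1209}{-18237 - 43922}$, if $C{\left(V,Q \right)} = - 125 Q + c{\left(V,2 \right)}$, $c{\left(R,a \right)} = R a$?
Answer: $- \frac{1361}{62159} \approx -0.021895$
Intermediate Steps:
$C{\left(V,Q \right)} = - 125 Q + 2 V$ ($C{\left(V,Q \right)} = - 125 Q + V 2 = - 125 Q + 2 V$)
$\frac{C{\left(-49,-2 \right)} + 1209}{-18237 - 43922} = \frac{\left(\left(-125\right) \left(-2\right) + 2 \left(-49\right)\right) + 1209}{-18237 - 43922} = \frac{\left(250 - 98\right) + 1209}{-62159} = \left(152 + 1209\right) \left(- \frac{1}{62159}\right) = 1361 \left(- \frac{1}{62159}\right) = - \frac{1361}{62159}$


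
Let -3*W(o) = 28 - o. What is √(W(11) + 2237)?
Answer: √20082/3 ≈ 47.237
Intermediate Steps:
W(o) = -28/3 + o/3 (W(o) = -(28 - o)/3 = -28/3 + o/3)
√(W(11) + 2237) = √((-28/3 + (⅓)*11) + 2237) = √((-28/3 + 11/3) + 2237) = √(-17/3 + 2237) = √(6694/3) = √20082/3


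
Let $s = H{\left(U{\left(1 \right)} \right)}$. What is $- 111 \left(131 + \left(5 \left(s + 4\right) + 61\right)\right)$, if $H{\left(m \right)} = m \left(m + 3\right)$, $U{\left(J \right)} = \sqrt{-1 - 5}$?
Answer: $-20202 - 1665 i \sqrt{6} \approx -20202.0 - 4078.4 i$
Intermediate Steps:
$U{\left(J \right)} = i \sqrt{6}$ ($U{\left(J \right)} = \sqrt{-6} = i \sqrt{6}$)
$H{\left(m \right)} = m \left(3 + m\right)$
$s = i \sqrt{6} \left(3 + i \sqrt{6}\right) \approx -6.0 + 7.3485 i$
$- 111 \left(131 + \left(5 \left(s + 4\right) + 61\right)\right) = - 111 \left(131 + \left(5 \left(\left(-6 + 3 i \sqrt{6}\right) + 4\right) + 61\right)\right) = - 111 \left(131 + \left(5 \left(-2 + 3 i \sqrt{6}\right) + 61\right)\right) = - 111 \left(131 + \left(\left(-10 + 15 i \sqrt{6}\right) + 61\right)\right) = - 111 \left(131 + \left(51 + 15 i \sqrt{6}\right)\right) = - 111 \left(182 + 15 i \sqrt{6}\right) = -20202 - 1665 i \sqrt{6}$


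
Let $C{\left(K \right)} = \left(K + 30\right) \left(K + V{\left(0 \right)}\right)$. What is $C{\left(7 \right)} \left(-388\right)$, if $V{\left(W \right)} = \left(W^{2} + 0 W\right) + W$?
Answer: $-100492$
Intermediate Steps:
$V{\left(W \right)} = W + W^{2}$ ($V{\left(W \right)} = \left(W^{2} + 0\right) + W = W^{2} + W = W + W^{2}$)
$C{\left(K \right)} = K \left(30 + K\right)$ ($C{\left(K \right)} = \left(K + 30\right) \left(K + 0 \left(1 + 0\right)\right) = \left(30 + K\right) \left(K + 0 \cdot 1\right) = \left(30 + K\right) \left(K + 0\right) = \left(30 + K\right) K = K \left(30 + K\right)$)
$C{\left(7 \right)} \left(-388\right) = 7 \left(30 + 7\right) \left(-388\right) = 7 \cdot 37 \left(-388\right) = 259 \left(-388\right) = -100492$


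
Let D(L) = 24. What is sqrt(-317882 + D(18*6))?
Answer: I*sqrt(317858) ≈ 563.79*I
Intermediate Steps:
sqrt(-317882 + D(18*6)) = sqrt(-317882 + 24) = sqrt(-317858) = I*sqrt(317858)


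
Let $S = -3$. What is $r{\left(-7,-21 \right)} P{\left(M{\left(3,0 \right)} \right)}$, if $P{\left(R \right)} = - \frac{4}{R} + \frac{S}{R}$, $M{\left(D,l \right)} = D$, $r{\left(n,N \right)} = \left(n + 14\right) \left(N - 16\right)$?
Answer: $\frac{1813}{3} \approx 604.33$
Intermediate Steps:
$r{\left(n,N \right)} = \left(-16 + N\right) \left(14 + n\right)$ ($r{\left(n,N \right)} = \left(14 + n\right) \left(-16 + N\right) = \left(-16 + N\right) \left(14 + n\right)$)
$P{\left(R \right)} = - \frac{7}{R}$ ($P{\left(R \right)} = - \frac{4}{R} - \frac{3}{R} = - \frac{7}{R}$)
$r{\left(-7,-21 \right)} P{\left(M{\left(3,0 \right)} \right)} = \left(-224 - -112 + 14 \left(-21\right) - -147\right) \left(- \frac{7}{3}\right) = \left(-224 + 112 - 294 + 147\right) \left(\left(-7\right) \frac{1}{3}\right) = \left(-259\right) \left(- \frac{7}{3}\right) = \frac{1813}{3}$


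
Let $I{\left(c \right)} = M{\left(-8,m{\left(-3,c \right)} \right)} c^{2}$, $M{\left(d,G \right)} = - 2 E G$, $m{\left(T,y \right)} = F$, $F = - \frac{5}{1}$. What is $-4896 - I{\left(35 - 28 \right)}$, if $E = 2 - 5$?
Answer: $-3426$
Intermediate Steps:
$F = -5$ ($F = \left(-5\right) 1 = -5$)
$E = -3$
$m{\left(T,y \right)} = -5$
$M{\left(d,G \right)} = 6 G$ ($M{\left(d,G \right)} = \left(-2\right) \left(-3\right) G = 6 G$)
$I{\left(c \right)} = - 30 c^{2}$ ($I{\left(c \right)} = 6 \left(-5\right) c^{2} = - 30 c^{2}$)
$-4896 - I{\left(35 - 28 \right)} = -4896 - - 30 \left(35 - 28\right)^{2} = -4896 - - 30 \cdot 7^{2} = -4896 - \left(-30\right) 49 = -4896 - -1470 = -4896 + 1470 = -3426$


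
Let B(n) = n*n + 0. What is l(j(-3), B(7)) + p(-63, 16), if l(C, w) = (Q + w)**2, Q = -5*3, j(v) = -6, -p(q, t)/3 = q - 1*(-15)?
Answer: 1300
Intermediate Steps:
p(q, t) = -45 - 3*q (p(q, t) = -3*(q - 1*(-15)) = -3*(q + 15) = -3*(15 + q) = -45 - 3*q)
B(n) = n**2 (B(n) = n**2 + 0 = n**2)
Q = -15
l(C, w) = (-15 + w)**2
l(j(-3), B(7)) + p(-63, 16) = (-15 + 7**2)**2 + (-45 - 3*(-63)) = (-15 + 49)**2 + (-45 + 189) = 34**2 + 144 = 1156 + 144 = 1300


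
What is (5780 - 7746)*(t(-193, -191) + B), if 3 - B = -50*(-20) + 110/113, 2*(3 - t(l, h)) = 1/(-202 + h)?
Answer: 86869124537/44409 ≈ 1.9561e+6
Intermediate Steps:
t(l, h) = 3 - 1/(2*(-202 + h))
B = -112771/113 (B = 3 - (-50*(-20) + 110/113) = 3 - (1000 + 110*(1/113)) = 3 - (1000 + 110/113) = 3 - 1*113110/113 = 3 - 113110/113 = -112771/113 ≈ -997.97)
(5780 - 7746)*(t(-193, -191) + B) = (5780 - 7746)*((-1213 + 6*(-191))/(2*(-202 - 191)) - 112771/113) = -1966*((1/2)*(-1213 - 1146)/(-393) - 112771/113) = -1966*((1/2)*(-1/393)*(-2359) - 112771/113) = -1966*(2359/786 - 112771/113) = -1966*(-88371439/88818) = 86869124537/44409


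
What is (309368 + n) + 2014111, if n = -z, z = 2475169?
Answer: -151690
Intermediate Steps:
n = -2475169 (n = -1*2475169 = -2475169)
(309368 + n) + 2014111 = (309368 - 2475169) + 2014111 = -2165801 + 2014111 = -151690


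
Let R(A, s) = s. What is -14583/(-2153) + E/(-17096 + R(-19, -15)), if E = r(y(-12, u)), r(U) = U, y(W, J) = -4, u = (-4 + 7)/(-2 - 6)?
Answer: 249538325/36839983 ≈ 6.7736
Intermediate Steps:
u = -3/8 (u = 3/(-8) = 3*(-1/8) = -3/8 ≈ -0.37500)
E = -4
-14583/(-2153) + E/(-17096 + R(-19, -15)) = -14583/(-2153) - 4/(-17096 - 15) = -14583*(-1/2153) - 4/(-17111) = 14583/2153 - 4*(-1/17111) = 14583/2153 + 4/17111 = 249538325/36839983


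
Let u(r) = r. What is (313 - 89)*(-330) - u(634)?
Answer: -74554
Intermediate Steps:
(313 - 89)*(-330) - u(634) = (313 - 89)*(-330) - 1*634 = 224*(-330) - 634 = -73920 - 634 = -74554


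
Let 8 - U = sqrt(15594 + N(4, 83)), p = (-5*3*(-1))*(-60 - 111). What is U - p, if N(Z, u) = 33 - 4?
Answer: 2573 - sqrt(15623) ≈ 2448.0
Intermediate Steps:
N(Z, u) = 29
p = -2565 (p = -15*(-1)*(-171) = 15*(-171) = -2565)
U = 8 - sqrt(15623) (U = 8 - sqrt(15594 + 29) = 8 - sqrt(15623) ≈ -116.99)
U - p = (8 - sqrt(15623)) - 1*(-2565) = (8 - sqrt(15623)) + 2565 = 2573 - sqrt(15623)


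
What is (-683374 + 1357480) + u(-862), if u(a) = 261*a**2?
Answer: 194608590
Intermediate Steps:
(-683374 + 1357480) + u(-862) = (-683374 + 1357480) + 261*(-862)**2 = 674106 + 261*743044 = 674106 + 193934484 = 194608590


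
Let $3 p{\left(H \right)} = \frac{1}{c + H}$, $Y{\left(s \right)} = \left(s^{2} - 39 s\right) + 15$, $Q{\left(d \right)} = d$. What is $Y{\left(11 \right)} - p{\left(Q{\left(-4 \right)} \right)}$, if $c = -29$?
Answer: $- \frac{29006}{99} \approx -292.99$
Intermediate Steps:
$Y{\left(s \right)} = 15 + s^{2} - 39 s$
$p{\left(H \right)} = \frac{1}{3 \left(-29 + H\right)}$
$Y{\left(11 \right)} - p{\left(Q{\left(-4 \right)} \right)} = \left(15 + 11^{2} - 429\right) - \frac{1}{3 \left(-29 - 4\right)} = \left(15 + 121 - 429\right) - \frac{1}{3 \left(-33\right)} = -293 - \frac{1}{3} \left(- \frac{1}{33}\right) = -293 - - \frac{1}{99} = -293 + \frac{1}{99} = - \frac{29006}{99}$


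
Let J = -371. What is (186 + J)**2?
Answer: 34225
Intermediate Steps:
(186 + J)**2 = (186 - 371)**2 = (-185)**2 = 34225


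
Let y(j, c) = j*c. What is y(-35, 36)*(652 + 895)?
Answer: -1949220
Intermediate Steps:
y(j, c) = c*j
y(-35, 36)*(652 + 895) = (36*(-35))*(652 + 895) = -1260*1547 = -1949220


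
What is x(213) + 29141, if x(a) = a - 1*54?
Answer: 29300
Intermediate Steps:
x(a) = -54 + a (x(a) = a - 54 = -54 + a)
x(213) + 29141 = (-54 + 213) + 29141 = 159 + 29141 = 29300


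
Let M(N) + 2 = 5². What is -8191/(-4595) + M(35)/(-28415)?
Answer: 46528316/26113385 ≈ 1.7818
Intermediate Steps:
M(N) = 23 (M(N) = -2 + 5² = -2 + 25 = 23)
-8191/(-4595) + M(35)/(-28415) = -8191/(-4595) + 23/(-28415) = -8191*(-1/4595) + 23*(-1/28415) = 8191/4595 - 23/28415 = 46528316/26113385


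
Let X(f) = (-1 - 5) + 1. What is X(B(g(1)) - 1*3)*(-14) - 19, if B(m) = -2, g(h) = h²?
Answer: 51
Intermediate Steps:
X(f) = -5 (X(f) = -6 + 1 = -5)
X(B(g(1)) - 1*3)*(-14) - 19 = -5*(-14) - 19 = 70 - 19 = 51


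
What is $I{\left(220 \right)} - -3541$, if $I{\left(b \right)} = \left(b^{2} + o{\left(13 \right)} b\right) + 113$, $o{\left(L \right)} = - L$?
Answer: $49194$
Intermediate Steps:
$I{\left(b \right)} = 113 + b^{2} - 13 b$ ($I{\left(b \right)} = \left(b^{2} + \left(-1\right) 13 b\right) + 113 = \left(b^{2} - 13 b\right) + 113 = 113 + b^{2} - 13 b$)
$I{\left(220 \right)} - -3541 = \left(113 + 220^{2} - 2860\right) - -3541 = \left(113 + 48400 - 2860\right) + 3541 = 45653 + 3541 = 49194$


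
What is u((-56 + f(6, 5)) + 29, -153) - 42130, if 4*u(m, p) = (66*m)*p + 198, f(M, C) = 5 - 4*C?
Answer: 127897/2 ≈ 63949.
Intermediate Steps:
f(M, C) = 5 - 4*C
u(m, p) = 99/2 + 33*m*p/2 (u(m, p) = ((66*m)*p + 198)/4 = (66*m*p + 198)/4 = (198 + 66*m*p)/4 = 99/2 + 33*m*p/2)
u((-56 + f(6, 5)) + 29, -153) - 42130 = (99/2 + (33/2)*((-56 + (5 - 4*5)) + 29)*(-153)) - 42130 = (99/2 + (33/2)*((-56 + (5 - 20)) + 29)*(-153)) - 42130 = (99/2 + (33/2)*((-56 - 15) + 29)*(-153)) - 42130 = (99/2 + (33/2)*(-71 + 29)*(-153)) - 42130 = (99/2 + (33/2)*(-42)*(-153)) - 42130 = (99/2 + 106029) - 42130 = 212157/2 - 42130 = 127897/2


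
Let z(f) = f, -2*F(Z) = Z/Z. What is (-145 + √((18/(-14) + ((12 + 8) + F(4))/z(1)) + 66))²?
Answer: 295529/14 - 435*√1834/7 ≈ 18448.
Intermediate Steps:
F(Z) = -½ (F(Z) = -Z/(2*Z) = -½*1 = -½)
(-145 + √((18/(-14) + ((12 + 8) + F(4))/z(1)) + 66))² = (-145 + √((18/(-14) + ((12 + 8) - ½)/1) + 66))² = (-145 + √((18*(-1/14) + (20 - ½)*1) + 66))² = (-145 + √((-9/7 + (39/2)*1) + 66))² = (-145 + √((-9/7 + 39/2) + 66))² = (-145 + √(255/14 + 66))² = (-145 + √(1179/14))² = (-145 + 3*√1834/14)²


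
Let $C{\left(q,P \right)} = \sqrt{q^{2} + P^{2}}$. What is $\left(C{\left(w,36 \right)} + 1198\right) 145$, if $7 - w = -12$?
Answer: $173710 + 145 \sqrt{1657} \approx 1.7961 \cdot 10^{5}$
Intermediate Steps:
$w = 19$ ($w = 7 - -12 = 7 + 12 = 19$)
$C{\left(q,P \right)} = \sqrt{P^{2} + q^{2}}$
$\left(C{\left(w,36 \right)} + 1198\right) 145 = \left(\sqrt{36^{2} + 19^{2}} + 1198\right) 145 = \left(\sqrt{1296 + 361} + 1198\right) 145 = \left(\sqrt{1657} + 1198\right) 145 = \left(1198 + \sqrt{1657}\right) 145 = 173710 + 145 \sqrt{1657}$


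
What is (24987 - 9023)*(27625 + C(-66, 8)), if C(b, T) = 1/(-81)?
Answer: 35721429536/81 ≈ 4.4101e+8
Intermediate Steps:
C(b, T) = -1/81
(24987 - 9023)*(27625 + C(-66, 8)) = (24987 - 9023)*(27625 - 1/81) = 15964*(2237624/81) = 35721429536/81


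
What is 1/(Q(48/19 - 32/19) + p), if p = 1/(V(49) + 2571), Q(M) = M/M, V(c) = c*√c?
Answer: 2914/2915 ≈ 0.99966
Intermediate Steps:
V(c) = c^(3/2)
Q(M) = 1
p = 1/2914 (p = 1/(49^(3/2) + 2571) = 1/(343 + 2571) = 1/2914 ≈ 0.00034317)
1/(Q(48/19 - 32/19) + p) = 1/(1 + 1/2914) = 1/(2915/2914) = 2914/2915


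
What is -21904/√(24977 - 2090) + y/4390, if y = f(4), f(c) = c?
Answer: 2/2195 - 21904*√2543/7629 ≈ -144.79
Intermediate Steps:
y = 4
-21904/√(24977 - 2090) + y/4390 = -21904/√(24977 - 2090) + 4/4390 = -21904*√2543/7629 + 4*(1/4390) = -21904*√2543/7629 + 2/2195 = 2/2195 - 21904*√2543/7629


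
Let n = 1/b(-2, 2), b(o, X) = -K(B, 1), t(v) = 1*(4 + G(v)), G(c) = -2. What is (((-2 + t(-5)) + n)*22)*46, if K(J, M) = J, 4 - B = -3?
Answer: -1012/7 ≈ -144.57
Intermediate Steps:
B = 7 (B = 4 - 1*(-3) = 4 + 3 = 7)
t(v) = 2 (t(v) = 1*(4 - 2) = 1*2 = 2)
b(o, X) = -7 (b(o, X) = -1*7 = -7)
n = -1/7 (n = 1/(-7) = -1/7 ≈ -0.14286)
(((-2 + t(-5)) + n)*22)*46 = (((-2 + 2) - 1/7)*22)*46 = ((0 - 1/7)*22)*46 = -1/7*22*46 = -22/7*46 = -1012/7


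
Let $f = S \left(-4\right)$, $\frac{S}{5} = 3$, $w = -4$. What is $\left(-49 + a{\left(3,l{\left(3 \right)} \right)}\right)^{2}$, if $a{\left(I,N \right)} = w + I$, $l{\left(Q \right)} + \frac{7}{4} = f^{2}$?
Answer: $2500$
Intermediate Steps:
$S = 15$ ($S = 5 \cdot 3 = 15$)
$f = -60$ ($f = 15 \left(-4\right) = -60$)
$l{\left(Q \right)} = \frac{14393}{4}$ ($l{\left(Q \right)} = - \frac{7}{4} + \left(-60\right)^{2} = - \frac{7}{4} + 3600 = \frac{14393}{4}$)
$a{\left(I,N \right)} = -4 + I$
$\left(-49 + a{\left(3,l{\left(3 \right)} \right)}\right)^{2} = \left(-49 + \left(-4 + 3\right)\right)^{2} = \left(-49 - 1\right)^{2} = \left(-50\right)^{2} = 2500$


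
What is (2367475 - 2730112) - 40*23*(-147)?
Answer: -227397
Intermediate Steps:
(2367475 - 2730112) - 40*23*(-147) = -362637 - 920*(-147) = -362637 + 135240 = -227397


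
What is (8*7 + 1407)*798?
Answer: 1167474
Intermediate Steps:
(8*7 + 1407)*798 = (56 + 1407)*798 = 1463*798 = 1167474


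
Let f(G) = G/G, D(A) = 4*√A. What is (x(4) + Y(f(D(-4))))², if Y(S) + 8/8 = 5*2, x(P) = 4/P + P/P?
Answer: 121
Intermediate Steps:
x(P) = 1 + 4/P (x(P) = 4/P + 1 = 1 + 4/P)
f(G) = 1
Y(S) = 9 (Y(S) = -1 + 5*2 = -1 + 10 = 9)
(x(4) + Y(f(D(-4))))² = ((4 + 4)/4 + 9)² = ((¼)*8 + 9)² = (2 + 9)² = 11² = 121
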